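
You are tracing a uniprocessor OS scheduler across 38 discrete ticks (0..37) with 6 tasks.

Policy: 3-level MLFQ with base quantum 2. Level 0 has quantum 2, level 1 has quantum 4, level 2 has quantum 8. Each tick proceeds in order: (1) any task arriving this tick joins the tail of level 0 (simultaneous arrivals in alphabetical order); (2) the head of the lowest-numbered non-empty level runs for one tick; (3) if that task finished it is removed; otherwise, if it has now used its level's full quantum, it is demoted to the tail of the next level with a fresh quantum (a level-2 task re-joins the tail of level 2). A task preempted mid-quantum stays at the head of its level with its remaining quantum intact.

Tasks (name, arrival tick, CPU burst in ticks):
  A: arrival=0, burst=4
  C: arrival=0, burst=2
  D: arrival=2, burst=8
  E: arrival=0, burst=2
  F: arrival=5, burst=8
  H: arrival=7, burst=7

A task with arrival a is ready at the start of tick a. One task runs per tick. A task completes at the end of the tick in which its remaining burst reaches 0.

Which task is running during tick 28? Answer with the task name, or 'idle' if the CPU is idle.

running at tick 28 = F

t=0: L0/L1/L2 = ACE/-/- → run A
t=1: L0/L1/L2 = ACE/-/- → run A
t=2: L0/L1/L2 = CED/A/- → run C
t=3: L0/L1/L2 = CED/A/- → run C
t=4: L0/L1/L2 = ED/A/- → run E
t=5: L0/L1/L2 = EDF/A/- → run E
t=6: L0/L1/L2 = DF/A/- → run D
t=7: L0/L1/L2 = DFH/A/- → run D
t=8: L0/L1/L2 = FH/AD/- → run F
t=9: L0/L1/L2 = FH/AD/- → run F
t=10: L0/L1/L2 = H/ADF/- → run H
t=11: L0/L1/L2 = H/ADF/- → run H
t=12: L0/L1/L2 = -/ADFH/- → run A
t=13: L0/L1/L2 = -/ADFH/- → run A
t=14: L0/L1/L2 = -/DFH/- → run D
t=15: L0/L1/L2 = -/DFH/- → run D
t=16: L0/L1/L2 = -/DFH/- → run D
t=17: L0/L1/L2 = -/DFH/- → run D
t=18: L0/L1/L2 = -/FH/D → run F
t=19: L0/L1/L2 = -/FH/D → run F
t=20: L0/L1/L2 = -/FH/D → run F
t=21: L0/L1/L2 = -/FH/D → run F
t=22: L0/L1/L2 = -/H/DF → run H
t=23: L0/L1/L2 = -/H/DF → run H
t=24: L0/L1/L2 = -/H/DF → run H
t=25: L0/L1/L2 = -/H/DF → run H
t=26: L0/L1/L2 = -/-/DFH → run D
t=27: L0/L1/L2 = -/-/DFH → run D
t=28: L0/L1/L2 = -/-/FH → run F
t=29: L0/L1/L2 = -/-/FH → run F
t=30: L0/L1/L2 = -/-/H → run H
t=31: (idle)
t=32: (idle)
t=33: (idle)
t=34: (idle)
t=35: (idle)
t=36: (idle)
t=37: (idle)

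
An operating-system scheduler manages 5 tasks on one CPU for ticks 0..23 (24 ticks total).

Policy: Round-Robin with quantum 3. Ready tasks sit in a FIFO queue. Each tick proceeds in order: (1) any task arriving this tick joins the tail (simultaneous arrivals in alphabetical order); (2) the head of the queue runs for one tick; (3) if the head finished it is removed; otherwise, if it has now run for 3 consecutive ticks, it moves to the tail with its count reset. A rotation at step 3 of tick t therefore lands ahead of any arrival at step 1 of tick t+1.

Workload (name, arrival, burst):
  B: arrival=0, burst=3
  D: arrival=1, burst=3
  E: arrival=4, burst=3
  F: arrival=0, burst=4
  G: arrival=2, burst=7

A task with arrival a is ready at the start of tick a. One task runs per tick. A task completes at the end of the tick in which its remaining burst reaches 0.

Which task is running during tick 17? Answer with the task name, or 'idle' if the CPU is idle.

t=0: queue=[B,F] q_used=0 → run B
t=1: queue=[B,F,D] q_used=1 → run B
t=2: queue=[B,F,D,G] q_used=2 → run B
t=3: queue=[F,D,G] q_used=0 → run F
t=4: queue=[F,D,G,E] q_used=1 → run F
t=5: queue=[F,D,G,E] q_used=2 → run F
t=6: queue=[D,G,E,F] q_used=0 → run D
t=7: queue=[D,G,E,F] q_used=1 → run D
t=8: queue=[D,G,E,F] q_used=2 → run D
t=9: queue=[G,E,F] q_used=0 → run G
t=10: queue=[G,E,F] q_used=1 → run G
t=11: queue=[G,E,F] q_used=2 → run G
t=12: queue=[E,F,G] q_used=0 → run E
t=13: queue=[E,F,G] q_used=1 → run E
t=14: queue=[E,F,G] q_used=2 → run E
t=15: queue=[F,G] q_used=0 → run F
t=16: queue=[G] q_used=0 → run G
t=17: queue=[G] q_used=1 → run G
t=18: queue=[G] q_used=2 → run G
t=19: queue=[G] q_used=0 → run G
t=20: (idle)
t=21: (idle)
t=22: (idle)
t=23: (idle)

running at tick 17 = G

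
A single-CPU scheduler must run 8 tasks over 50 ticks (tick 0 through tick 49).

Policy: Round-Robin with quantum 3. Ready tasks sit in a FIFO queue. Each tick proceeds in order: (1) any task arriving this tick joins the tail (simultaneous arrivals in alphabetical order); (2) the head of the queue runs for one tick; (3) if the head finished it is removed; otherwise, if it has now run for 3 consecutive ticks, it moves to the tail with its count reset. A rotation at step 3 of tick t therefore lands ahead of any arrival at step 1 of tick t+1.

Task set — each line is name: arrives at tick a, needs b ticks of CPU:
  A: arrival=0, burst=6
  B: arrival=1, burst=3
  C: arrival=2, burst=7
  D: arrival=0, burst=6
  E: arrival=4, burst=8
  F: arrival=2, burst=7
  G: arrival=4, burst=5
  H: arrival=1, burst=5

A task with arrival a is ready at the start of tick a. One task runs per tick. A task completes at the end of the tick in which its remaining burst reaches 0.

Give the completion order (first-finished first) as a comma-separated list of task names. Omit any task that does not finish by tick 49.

t=0: queue=[A,D] q_used=0 → run A
t=1: queue=[A,D,B,H] q_used=1 → run A
t=2: queue=[A,D,B,H,C,F] q_used=2 → run A
t=3: queue=[D,B,H,C,F,A] q_used=0 → run D
t=4: queue=[D,B,H,C,F,A,E,G] q_used=1 → run D
t=5: queue=[D,B,H,C,F,A,E,G] q_used=2 → run D
t=6: queue=[B,H,C,F,A,E,G,D] q_used=0 → run B
t=7: queue=[B,H,C,F,A,E,G,D] q_used=1 → run B
t=8: queue=[B,H,C,F,A,E,G,D] q_used=2 → run B
t=9: queue=[H,C,F,A,E,G,D] q_used=0 → run H
t=10: queue=[H,C,F,A,E,G,D] q_used=1 → run H
t=11: queue=[H,C,F,A,E,G,D] q_used=2 → run H
t=12: queue=[C,F,A,E,G,D,H] q_used=0 → run C
t=13: queue=[C,F,A,E,G,D,H] q_used=1 → run C
t=14: queue=[C,F,A,E,G,D,H] q_used=2 → run C
t=15: queue=[F,A,E,G,D,H,C] q_used=0 → run F
t=16: queue=[F,A,E,G,D,H,C] q_used=1 → run F
t=17: queue=[F,A,E,G,D,H,C] q_used=2 → run F
t=18: queue=[A,E,G,D,H,C,F] q_used=0 → run A
t=19: queue=[A,E,G,D,H,C,F] q_used=1 → run A
t=20: queue=[A,E,G,D,H,C,F] q_used=2 → run A
t=21: queue=[E,G,D,H,C,F] q_used=0 → run E
t=22: queue=[E,G,D,H,C,F] q_used=1 → run E
t=23: queue=[E,G,D,H,C,F] q_used=2 → run E
t=24: queue=[G,D,H,C,F,E] q_used=0 → run G
t=25: queue=[G,D,H,C,F,E] q_used=1 → run G
t=26: queue=[G,D,H,C,F,E] q_used=2 → run G
t=27: queue=[D,H,C,F,E,G] q_used=0 → run D
t=28: queue=[D,H,C,F,E,G] q_used=1 → run D
t=29: queue=[D,H,C,F,E,G] q_used=2 → run D
t=30: queue=[H,C,F,E,G] q_used=0 → run H
t=31: queue=[H,C,F,E,G] q_used=1 → run H
t=32: queue=[C,F,E,G] q_used=0 → run C
t=33: queue=[C,F,E,G] q_used=1 → run C
t=34: queue=[C,F,E,G] q_used=2 → run C
t=35: queue=[F,E,G,C] q_used=0 → run F
t=36: queue=[F,E,G,C] q_used=1 → run F
t=37: queue=[F,E,G,C] q_used=2 → run F
t=38: queue=[E,G,C,F] q_used=0 → run E
t=39: queue=[E,G,C,F] q_used=1 → run E
t=40: queue=[E,G,C,F] q_used=2 → run E
t=41: queue=[G,C,F,E] q_used=0 → run G
t=42: queue=[G,C,F,E] q_used=1 → run G
t=43: queue=[C,F,E] q_used=0 → run C
t=44: queue=[F,E] q_used=0 → run F
t=45: queue=[E] q_used=0 → run E
t=46: queue=[E] q_used=1 → run E
t=47: (idle)
t=48: (idle)
t=49: (idle)

completion order = B, A, D, H, G, C, F, E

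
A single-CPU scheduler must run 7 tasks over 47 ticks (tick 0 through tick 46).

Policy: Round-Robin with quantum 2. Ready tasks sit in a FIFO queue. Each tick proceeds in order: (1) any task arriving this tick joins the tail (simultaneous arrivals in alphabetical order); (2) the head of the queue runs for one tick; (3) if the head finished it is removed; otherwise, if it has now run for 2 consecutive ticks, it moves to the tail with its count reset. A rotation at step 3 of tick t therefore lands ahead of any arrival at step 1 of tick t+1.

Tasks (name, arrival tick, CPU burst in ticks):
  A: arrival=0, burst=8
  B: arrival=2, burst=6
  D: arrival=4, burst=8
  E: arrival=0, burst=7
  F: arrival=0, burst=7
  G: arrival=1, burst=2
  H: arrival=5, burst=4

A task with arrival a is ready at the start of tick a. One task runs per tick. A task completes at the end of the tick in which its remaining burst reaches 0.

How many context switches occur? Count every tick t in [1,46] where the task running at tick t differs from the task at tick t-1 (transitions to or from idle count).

context switches = 22

t=0: queue=[A,E,F] q_used=0 → run A
t=1: queue=[A,E,F,G] q_used=1 → run A
t=2: queue=[E,F,G,A,B] q_used=0 → run E
t=3: queue=[E,F,G,A,B] q_used=1 → run E
t=4: queue=[F,G,A,B,E,D] q_used=0 → run F
t=5: queue=[F,G,A,B,E,D,H] q_used=1 → run F
t=6: queue=[G,A,B,E,D,H,F] q_used=0 → run G
t=7: queue=[G,A,B,E,D,H,F] q_used=1 → run G
t=8: queue=[A,B,E,D,H,F] q_used=0 → run A
t=9: queue=[A,B,E,D,H,F] q_used=1 → run A
t=10: queue=[B,E,D,H,F,A] q_used=0 → run B
t=11: queue=[B,E,D,H,F,A] q_used=1 → run B
t=12: queue=[E,D,H,F,A,B] q_used=0 → run E
t=13: queue=[E,D,H,F,A,B] q_used=1 → run E
t=14: queue=[D,H,F,A,B,E] q_used=0 → run D
t=15: queue=[D,H,F,A,B,E] q_used=1 → run D
t=16: queue=[H,F,A,B,E,D] q_used=0 → run H
t=17: queue=[H,F,A,B,E,D] q_used=1 → run H
t=18: queue=[F,A,B,E,D,H] q_used=0 → run F
t=19: queue=[F,A,B,E,D,H] q_used=1 → run F
t=20: queue=[A,B,E,D,H,F] q_used=0 → run A
t=21: queue=[A,B,E,D,H,F] q_used=1 → run A
t=22: queue=[B,E,D,H,F,A] q_used=0 → run B
t=23: queue=[B,E,D,H,F,A] q_used=1 → run B
t=24: queue=[E,D,H,F,A,B] q_used=0 → run E
t=25: queue=[E,D,H,F,A,B] q_used=1 → run E
t=26: queue=[D,H,F,A,B,E] q_used=0 → run D
t=27: queue=[D,H,F,A,B,E] q_used=1 → run D
t=28: queue=[H,F,A,B,E,D] q_used=0 → run H
t=29: queue=[H,F,A,B,E,D] q_used=1 → run H
t=30: queue=[F,A,B,E,D] q_used=0 → run F
t=31: queue=[F,A,B,E,D] q_used=1 → run F
t=32: queue=[A,B,E,D,F] q_used=0 → run A
t=33: queue=[A,B,E,D,F] q_used=1 → run A
t=34: queue=[B,E,D,F] q_used=0 → run B
t=35: queue=[B,E,D,F] q_used=1 → run B
t=36: queue=[E,D,F] q_used=0 → run E
t=37: queue=[D,F] q_used=0 → run D
t=38: queue=[D,F] q_used=1 → run D
t=39: queue=[F,D] q_used=0 → run F
t=40: queue=[D] q_used=0 → run D
t=41: queue=[D] q_used=1 → run D
t=42: (idle)
t=43: (idle)
t=44: (idle)
t=45: (idle)
t=46: (idle)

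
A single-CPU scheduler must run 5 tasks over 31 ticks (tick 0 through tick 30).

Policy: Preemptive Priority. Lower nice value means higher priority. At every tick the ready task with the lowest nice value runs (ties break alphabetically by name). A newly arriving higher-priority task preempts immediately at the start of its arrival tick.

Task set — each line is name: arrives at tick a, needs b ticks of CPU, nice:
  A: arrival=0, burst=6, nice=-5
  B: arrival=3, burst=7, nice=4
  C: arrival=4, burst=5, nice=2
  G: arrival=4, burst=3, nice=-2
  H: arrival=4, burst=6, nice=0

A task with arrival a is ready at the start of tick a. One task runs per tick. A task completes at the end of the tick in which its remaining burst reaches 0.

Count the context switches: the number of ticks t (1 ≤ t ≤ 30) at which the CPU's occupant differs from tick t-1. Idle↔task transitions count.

context switches = 5

t=0: ready={A} → run A
t=1: ready={A} → run A
t=2: ready={A} → run A
t=3: ready={A,B} → run A
t=4: ready={A,B,C,G,H} → run A
t=5: ready={A,B,C,G,H} → run A
t=6: ready={B,C,G,H} → run G
t=7: ready={B,C,G,H} → run G
t=8: ready={B,C,G,H} → run G
t=9: ready={B,C,H} → run H
t=10: ready={B,C,H} → run H
t=11: ready={B,C,H} → run H
t=12: ready={B,C,H} → run H
t=13: ready={B,C,H} → run H
t=14: ready={B,C,H} → run H
t=15: ready={B,C} → run C
t=16: ready={B,C} → run C
t=17: ready={B,C} → run C
t=18: ready={B,C} → run C
t=19: ready={B,C} → run C
t=20: ready={B} → run B
t=21: ready={B} → run B
t=22: ready={B} → run B
t=23: ready={B} → run B
t=24: ready={B} → run B
t=25: ready={B} → run B
t=26: ready={B} → run B
t=27: (idle)
t=28: (idle)
t=29: (idle)
t=30: (idle)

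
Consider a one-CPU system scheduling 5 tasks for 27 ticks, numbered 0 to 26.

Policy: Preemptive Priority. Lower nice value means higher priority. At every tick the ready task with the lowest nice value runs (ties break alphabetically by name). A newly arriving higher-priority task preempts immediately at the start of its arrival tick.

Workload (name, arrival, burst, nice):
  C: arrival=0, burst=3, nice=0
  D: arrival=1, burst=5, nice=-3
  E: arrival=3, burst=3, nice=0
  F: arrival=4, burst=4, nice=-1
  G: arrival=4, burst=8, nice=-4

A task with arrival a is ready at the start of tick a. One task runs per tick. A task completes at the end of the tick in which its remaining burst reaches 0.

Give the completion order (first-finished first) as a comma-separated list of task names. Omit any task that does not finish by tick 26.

t=0: ready={C} → run C
t=1: ready={C,D} → run D
t=2: ready={C,D} → run D
t=3: ready={C,D,E} → run D
t=4: ready={C,D,E,F,G} → run G
t=5: ready={C,D,E,F,G} → run G
t=6: ready={C,D,E,F,G} → run G
t=7: ready={C,D,E,F,G} → run G
t=8: ready={C,D,E,F,G} → run G
t=9: ready={C,D,E,F,G} → run G
t=10: ready={C,D,E,F,G} → run G
t=11: ready={C,D,E,F,G} → run G
t=12: ready={C,D,E,F} → run D
t=13: ready={C,D,E,F} → run D
t=14: ready={C,E,F} → run F
t=15: ready={C,E,F} → run F
t=16: ready={C,E,F} → run F
t=17: ready={C,E,F} → run F
t=18: ready={C,E} → run C
t=19: ready={C,E} → run C
t=20: ready={E} → run E
t=21: ready={E} → run E
t=22: ready={E} → run E
t=23: (idle)
t=24: (idle)
t=25: (idle)
t=26: (idle)

completion order = G, D, F, C, E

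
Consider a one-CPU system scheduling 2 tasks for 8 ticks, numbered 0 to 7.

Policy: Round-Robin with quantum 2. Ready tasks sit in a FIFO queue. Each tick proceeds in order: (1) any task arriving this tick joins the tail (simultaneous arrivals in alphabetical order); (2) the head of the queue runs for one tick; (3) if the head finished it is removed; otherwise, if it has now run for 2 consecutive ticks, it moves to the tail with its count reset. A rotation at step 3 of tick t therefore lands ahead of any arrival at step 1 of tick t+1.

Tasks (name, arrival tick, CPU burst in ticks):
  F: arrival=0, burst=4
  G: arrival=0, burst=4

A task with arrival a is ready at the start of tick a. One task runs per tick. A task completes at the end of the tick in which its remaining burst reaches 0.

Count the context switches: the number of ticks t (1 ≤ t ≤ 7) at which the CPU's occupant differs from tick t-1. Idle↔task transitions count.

context switches = 3

t=0: queue=[F,G] q_used=0 → run F
t=1: queue=[F,G] q_used=1 → run F
t=2: queue=[G,F] q_used=0 → run G
t=3: queue=[G,F] q_used=1 → run G
t=4: queue=[F,G] q_used=0 → run F
t=5: queue=[F,G] q_used=1 → run F
t=6: queue=[G] q_used=0 → run G
t=7: queue=[G] q_used=1 → run G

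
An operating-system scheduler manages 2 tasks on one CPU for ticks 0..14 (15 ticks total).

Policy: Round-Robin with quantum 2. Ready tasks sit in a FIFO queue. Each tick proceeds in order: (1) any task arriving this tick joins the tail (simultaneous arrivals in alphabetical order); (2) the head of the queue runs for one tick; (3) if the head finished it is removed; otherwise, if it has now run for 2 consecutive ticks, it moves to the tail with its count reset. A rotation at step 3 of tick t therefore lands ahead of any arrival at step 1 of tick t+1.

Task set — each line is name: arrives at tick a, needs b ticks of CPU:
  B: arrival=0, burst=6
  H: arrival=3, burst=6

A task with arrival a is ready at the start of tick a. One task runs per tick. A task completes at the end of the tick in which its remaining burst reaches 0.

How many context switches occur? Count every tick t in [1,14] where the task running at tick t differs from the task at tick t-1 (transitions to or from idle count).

context switches = 4

t=0: queue=[B] q_used=0 → run B
t=1: queue=[B] q_used=1 → run B
t=2: queue=[B] q_used=0 → run B
t=3: queue=[B,H] q_used=1 → run B
t=4: queue=[H,B] q_used=0 → run H
t=5: queue=[H,B] q_used=1 → run H
t=6: queue=[B,H] q_used=0 → run B
t=7: queue=[B,H] q_used=1 → run B
t=8: queue=[H] q_used=0 → run H
t=9: queue=[H] q_used=1 → run H
t=10: queue=[H] q_used=0 → run H
t=11: queue=[H] q_used=1 → run H
t=12: (idle)
t=13: (idle)
t=14: (idle)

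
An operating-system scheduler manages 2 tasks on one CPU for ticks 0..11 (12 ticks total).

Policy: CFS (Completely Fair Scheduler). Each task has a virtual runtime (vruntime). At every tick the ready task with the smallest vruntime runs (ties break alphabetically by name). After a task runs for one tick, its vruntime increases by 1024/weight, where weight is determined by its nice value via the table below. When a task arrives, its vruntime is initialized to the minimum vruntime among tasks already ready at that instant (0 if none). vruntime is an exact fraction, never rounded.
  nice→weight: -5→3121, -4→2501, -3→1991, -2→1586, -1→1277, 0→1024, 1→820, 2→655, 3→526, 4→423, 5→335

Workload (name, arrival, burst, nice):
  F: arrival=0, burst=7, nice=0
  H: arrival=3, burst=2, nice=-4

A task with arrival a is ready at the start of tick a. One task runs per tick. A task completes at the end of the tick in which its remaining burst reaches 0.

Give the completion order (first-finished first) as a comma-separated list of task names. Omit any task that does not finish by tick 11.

t=0: vr[F=0] → run F
t=1: vr[F=1] → run F
t=2: vr[F=2] → run F
t=3: vr[F=3 H=3] → run F
t=4: vr[F=4 H=3] → run H
t=5: vr[F=4 H=8527/2501] → run H
t=6: vr[F=4] → run F
t=7: vr[F=5] → run F
t=8: vr[F=6] → run F
t=9: (idle)
t=10: (idle)
t=11: (idle)

completion order = H, F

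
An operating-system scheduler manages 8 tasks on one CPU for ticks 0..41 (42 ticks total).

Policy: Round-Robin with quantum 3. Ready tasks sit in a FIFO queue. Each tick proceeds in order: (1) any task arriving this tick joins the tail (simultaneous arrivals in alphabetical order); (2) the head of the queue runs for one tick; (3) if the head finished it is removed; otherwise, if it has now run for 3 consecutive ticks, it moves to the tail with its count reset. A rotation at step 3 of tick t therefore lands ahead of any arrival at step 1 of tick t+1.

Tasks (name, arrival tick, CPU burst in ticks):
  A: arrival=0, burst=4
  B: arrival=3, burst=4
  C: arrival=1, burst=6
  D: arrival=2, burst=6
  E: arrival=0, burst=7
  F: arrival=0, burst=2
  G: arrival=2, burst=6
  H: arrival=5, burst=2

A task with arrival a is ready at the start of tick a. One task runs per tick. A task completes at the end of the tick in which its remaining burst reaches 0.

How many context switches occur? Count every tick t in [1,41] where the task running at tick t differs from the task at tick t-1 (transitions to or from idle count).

context switches = 15

t=0: queue=[A,E,F] q_used=0 → run A
t=1: queue=[A,E,F,C] q_used=1 → run A
t=2: queue=[A,E,F,C,D,G] q_used=2 → run A
t=3: queue=[E,F,C,D,G,A,B] q_used=0 → run E
t=4: queue=[E,F,C,D,G,A,B] q_used=1 → run E
t=5: queue=[E,F,C,D,G,A,B,H] q_used=2 → run E
t=6: queue=[F,C,D,G,A,B,H,E] q_used=0 → run F
t=7: queue=[F,C,D,G,A,B,H,E] q_used=1 → run F
t=8: queue=[C,D,G,A,B,H,E] q_used=0 → run C
t=9: queue=[C,D,G,A,B,H,E] q_used=1 → run C
t=10: queue=[C,D,G,A,B,H,E] q_used=2 → run C
t=11: queue=[D,G,A,B,H,E,C] q_used=0 → run D
t=12: queue=[D,G,A,B,H,E,C] q_used=1 → run D
t=13: queue=[D,G,A,B,H,E,C] q_used=2 → run D
t=14: queue=[G,A,B,H,E,C,D] q_used=0 → run G
t=15: queue=[G,A,B,H,E,C,D] q_used=1 → run G
t=16: queue=[G,A,B,H,E,C,D] q_used=2 → run G
t=17: queue=[A,B,H,E,C,D,G] q_used=0 → run A
t=18: queue=[B,H,E,C,D,G] q_used=0 → run B
t=19: queue=[B,H,E,C,D,G] q_used=1 → run B
t=20: queue=[B,H,E,C,D,G] q_used=2 → run B
t=21: queue=[H,E,C,D,G,B] q_used=0 → run H
t=22: queue=[H,E,C,D,G,B] q_used=1 → run H
t=23: queue=[E,C,D,G,B] q_used=0 → run E
t=24: queue=[E,C,D,G,B] q_used=1 → run E
t=25: queue=[E,C,D,G,B] q_used=2 → run E
t=26: queue=[C,D,G,B,E] q_used=0 → run C
t=27: queue=[C,D,G,B,E] q_used=1 → run C
t=28: queue=[C,D,G,B,E] q_used=2 → run C
t=29: queue=[D,G,B,E] q_used=0 → run D
t=30: queue=[D,G,B,E] q_used=1 → run D
t=31: queue=[D,G,B,E] q_used=2 → run D
t=32: queue=[G,B,E] q_used=0 → run G
t=33: queue=[G,B,E] q_used=1 → run G
t=34: queue=[G,B,E] q_used=2 → run G
t=35: queue=[B,E] q_used=0 → run B
t=36: queue=[E] q_used=0 → run E
t=37: (idle)
t=38: (idle)
t=39: (idle)
t=40: (idle)
t=41: (idle)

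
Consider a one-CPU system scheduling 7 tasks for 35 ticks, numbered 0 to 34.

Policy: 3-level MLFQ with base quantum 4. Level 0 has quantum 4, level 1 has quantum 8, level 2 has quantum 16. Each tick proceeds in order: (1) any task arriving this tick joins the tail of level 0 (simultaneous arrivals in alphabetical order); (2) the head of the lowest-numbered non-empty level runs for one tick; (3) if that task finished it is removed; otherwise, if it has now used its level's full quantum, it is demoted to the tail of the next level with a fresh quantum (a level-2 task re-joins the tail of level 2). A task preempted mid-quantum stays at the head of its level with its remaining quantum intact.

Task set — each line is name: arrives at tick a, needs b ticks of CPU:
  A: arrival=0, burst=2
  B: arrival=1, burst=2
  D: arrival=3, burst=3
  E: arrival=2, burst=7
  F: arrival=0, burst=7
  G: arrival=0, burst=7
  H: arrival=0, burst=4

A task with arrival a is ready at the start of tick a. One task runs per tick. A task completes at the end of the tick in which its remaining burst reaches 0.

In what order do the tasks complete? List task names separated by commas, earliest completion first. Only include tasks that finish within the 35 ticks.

t=0: L0/L1/L2 = AFGH/-/- → run A
t=1: L0/L1/L2 = AFGHB/-/- → run A
t=2: L0/L1/L2 = FGHBE/-/- → run F
t=3: L0/L1/L2 = FGHBED/-/- → run F
t=4: L0/L1/L2 = FGHBED/-/- → run F
t=5: L0/L1/L2 = FGHBED/-/- → run F
t=6: L0/L1/L2 = GHBED/F/- → run G
t=7: L0/L1/L2 = GHBED/F/- → run G
t=8: L0/L1/L2 = GHBED/F/- → run G
t=9: L0/L1/L2 = GHBED/F/- → run G
t=10: L0/L1/L2 = HBED/FG/- → run H
t=11: L0/L1/L2 = HBED/FG/- → run H
t=12: L0/L1/L2 = HBED/FG/- → run H
t=13: L0/L1/L2 = HBED/FG/- → run H
t=14: L0/L1/L2 = BED/FG/- → run B
t=15: L0/L1/L2 = BED/FG/- → run B
t=16: L0/L1/L2 = ED/FG/- → run E
t=17: L0/L1/L2 = ED/FG/- → run E
t=18: L0/L1/L2 = ED/FG/- → run E
t=19: L0/L1/L2 = ED/FG/- → run E
t=20: L0/L1/L2 = D/FGE/- → run D
t=21: L0/L1/L2 = D/FGE/- → run D
t=22: L0/L1/L2 = D/FGE/- → run D
t=23: L0/L1/L2 = -/FGE/- → run F
t=24: L0/L1/L2 = -/FGE/- → run F
t=25: L0/L1/L2 = -/FGE/- → run F
t=26: L0/L1/L2 = -/GE/- → run G
t=27: L0/L1/L2 = -/GE/- → run G
t=28: L0/L1/L2 = -/GE/- → run G
t=29: L0/L1/L2 = -/E/- → run E
t=30: L0/L1/L2 = -/E/- → run E
t=31: L0/L1/L2 = -/E/- → run E
t=32: (idle)
t=33: (idle)
t=34: (idle)

completion order = A, H, B, D, F, G, E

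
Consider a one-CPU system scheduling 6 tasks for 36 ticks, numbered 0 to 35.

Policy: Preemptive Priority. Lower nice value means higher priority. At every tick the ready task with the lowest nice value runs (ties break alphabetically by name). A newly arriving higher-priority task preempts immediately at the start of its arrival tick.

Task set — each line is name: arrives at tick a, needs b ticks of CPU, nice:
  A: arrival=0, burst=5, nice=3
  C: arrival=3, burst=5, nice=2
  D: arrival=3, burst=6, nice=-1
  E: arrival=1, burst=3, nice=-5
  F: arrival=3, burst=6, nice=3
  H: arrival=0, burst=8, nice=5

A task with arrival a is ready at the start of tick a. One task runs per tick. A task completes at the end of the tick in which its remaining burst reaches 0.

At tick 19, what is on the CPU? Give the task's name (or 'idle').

t=0: ready={A,H} → run A
t=1: ready={A,E,H} → run E
t=2: ready={A,E,H} → run E
t=3: ready={A,C,D,E,F,H} → run E
t=4: ready={A,C,D,F,H} → run D
t=5: ready={A,C,D,F,H} → run D
t=6: ready={A,C,D,F,H} → run D
t=7: ready={A,C,D,F,H} → run D
t=8: ready={A,C,D,F,H} → run D
t=9: ready={A,C,D,F,H} → run D
t=10: ready={A,C,F,H} → run C
t=11: ready={A,C,F,H} → run C
t=12: ready={A,C,F,H} → run C
t=13: ready={A,C,F,H} → run C
t=14: ready={A,C,F,H} → run C
t=15: ready={A,F,H} → run A
t=16: ready={A,F,H} → run A
t=17: ready={A,F,H} → run A
t=18: ready={A,F,H} → run A
t=19: ready={F,H} → run F
t=20: ready={F,H} → run F
t=21: ready={F,H} → run F
t=22: ready={F,H} → run F
t=23: ready={F,H} → run F
t=24: ready={F,H} → run F
t=25: ready={H} → run H
t=26: ready={H} → run H
t=27: ready={H} → run H
t=28: ready={H} → run H
t=29: ready={H} → run H
t=30: ready={H} → run H
t=31: ready={H} → run H
t=32: ready={H} → run H
t=33: (idle)
t=34: (idle)
t=35: (idle)

running at tick 19 = F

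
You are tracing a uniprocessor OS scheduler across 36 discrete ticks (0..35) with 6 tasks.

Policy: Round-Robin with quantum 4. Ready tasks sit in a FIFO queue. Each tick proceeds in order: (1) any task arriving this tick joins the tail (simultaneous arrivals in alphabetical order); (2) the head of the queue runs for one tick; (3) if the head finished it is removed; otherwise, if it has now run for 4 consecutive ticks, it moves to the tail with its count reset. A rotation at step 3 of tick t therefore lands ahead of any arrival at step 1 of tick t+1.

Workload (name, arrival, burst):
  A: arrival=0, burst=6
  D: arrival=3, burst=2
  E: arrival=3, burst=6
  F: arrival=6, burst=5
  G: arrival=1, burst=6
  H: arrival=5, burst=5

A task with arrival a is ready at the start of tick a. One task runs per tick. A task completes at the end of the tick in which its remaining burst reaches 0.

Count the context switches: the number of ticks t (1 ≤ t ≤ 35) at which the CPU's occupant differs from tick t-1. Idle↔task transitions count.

t=0: queue=[A] q_used=0 → run A
t=1: queue=[A,G] q_used=1 → run A
t=2: queue=[A,G] q_used=2 → run A
t=3: queue=[A,G,D,E] q_used=3 → run A
t=4: queue=[G,D,E,A] q_used=0 → run G
t=5: queue=[G,D,E,A,H] q_used=1 → run G
t=6: queue=[G,D,E,A,H,F] q_used=2 → run G
t=7: queue=[G,D,E,A,H,F] q_used=3 → run G
t=8: queue=[D,E,A,H,F,G] q_used=0 → run D
t=9: queue=[D,E,A,H,F,G] q_used=1 → run D
t=10: queue=[E,A,H,F,G] q_used=0 → run E
t=11: queue=[E,A,H,F,G] q_used=1 → run E
t=12: queue=[E,A,H,F,G] q_used=2 → run E
t=13: queue=[E,A,H,F,G] q_used=3 → run E
t=14: queue=[A,H,F,G,E] q_used=0 → run A
t=15: queue=[A,H,F,G,E] q_used=1 → run A
t=16: queue=[H,F,G,E] q_used=0 → run H
t=17: queue=[H,F,G,E] q_used=1 → run H
t=18: queue=[H,F,G,E] q_used=2 → run H
t=19: queue=[H,F,G,E] q_used=3 → run H
t=20: queue=[F,G,E,H] q_used=0 → run F
t=21: queue=[F,G,E,H] q_used=1 → run F
t=22: queue=[F,G,E,H] q_used=2 → run F
t=23: queue=[F,G,E,H] q_used=3 → run F
t=24: queue=[G,E,H,F] q_used=0 → run G
t=25: queue=[G,E,H,F] q_used=1 → run G
t=26: queue=[E,H,F] q_used=0 → run E
t=27: queue=[E,H,F] q_used=1 → run E
t=28: queue=[H,F] q_used=0 → run H
t=29: queue=[F] q_used=0 → run F
t=30: (idle)
t=31: (idle)
t=32: (idle)
t=33: (idle)
t=34: (idle)
t=35: (idle)

context switches = 11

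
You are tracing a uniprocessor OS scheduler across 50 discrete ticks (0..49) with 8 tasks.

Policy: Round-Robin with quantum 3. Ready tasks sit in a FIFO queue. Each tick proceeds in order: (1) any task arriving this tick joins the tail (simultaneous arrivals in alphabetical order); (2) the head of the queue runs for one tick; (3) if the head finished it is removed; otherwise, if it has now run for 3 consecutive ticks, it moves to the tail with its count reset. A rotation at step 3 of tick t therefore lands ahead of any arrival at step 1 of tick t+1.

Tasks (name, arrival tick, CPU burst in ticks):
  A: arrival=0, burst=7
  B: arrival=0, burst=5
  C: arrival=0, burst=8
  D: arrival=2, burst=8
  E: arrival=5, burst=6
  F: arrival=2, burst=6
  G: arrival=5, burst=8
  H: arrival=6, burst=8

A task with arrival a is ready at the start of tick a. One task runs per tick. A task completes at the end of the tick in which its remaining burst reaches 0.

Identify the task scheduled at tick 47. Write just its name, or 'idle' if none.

running at tick 47 = H

t=0: queue=[A,B,C] q_used=0 → run A
t=1: queue=[A,B,C] q_used=1 → run A
t=2: queue=[A,B,C,D,F] q_used=2 → run A
t=3: queue=[B,C,D,F,A] q_used=0 → run B
t=4: queue=[B,C,D,F,A] q_used=1 → run B
t=5: queue=[B,C,D,F,A,E,G] q_used=2 → run B
t=6: queue=[C,D,F,A,E,G,B,H] q_used=0 → run C
t=7: queue=[C,D,F,A,E,G,B,H] q_used=1 → run C
t=8: queue=[C,D,F,A,E,G,B,H] q_used=2 → run C
t=9: queue=[D,F,A,E,G,B,H,C] q_used=0 → run D
t=10: queue=[D,F,A,E,G,B,H,C] q_used=1 → run D
t=11: queue=[D,F,A,E,G,B,H,C] q_used=2 → run D
t=12: queue=[F,A,E,G,B,H,C,D] q_used=0 → run F
t=13: queue=[F,A,E,G,B,H,C,D] q_used=1 → run F
t=14: queue=[F,A,E,G,B,H,C,D] q_used=2 → run F
t=15: queue=[A,E,G,B,H,C,D,F] q_used=0 → run A
t=16: queue=[A,E,G,B,H,C,D,F] q_used=1 → run A
t=17: queue=[A,E,G,B,H,C,D,F] q_used=2 → run A
t=18: queue=[E,G,B,H,C,D,F,A] q_used=0 → run E
t=19: queue=[E,G,B,H,C,D,F,A] q_used=1 → run E
t=20: queue=[E,G,B,H,C,D,F,A] q_used=2 → run E
t=21: queue=[G,B,H,C,D,F,A,E] q_used=0 → run G
t=22: queue=[G,B,H,C,D,F,A,E] q_used=1 → run G
t=23: queue=[G,B,H,C,D,F,A,E] q_used=2 → run G
t=24: queue=[B,H,C,D,F,A,E,G] q_used=0 → run B
t=25: queue=[B,H,C,D,F,A,E,G] q_used=1 → run B
t=26: queue=[H,C,D,F,A,E,G] q_used=0 → run H
t=27: queue=[H,C,D,F,A,E,G] q_used=1 → run H
t=28: queue=[H,C,D,F,A,E,G] q_used=2 → run H
t=29: queue=[C,D,F,A,E,G,H] q_used=0 → run C
t=30: queue=[C,D,F,A,E,G,H] q_used=1 → run C
t=31: queue=[C,D,F,A,E,G,H] q_used=2 → run C
t=32: queue=[D,F,A,E,G,H,C] q_used=0 → run D
t=33: queue=[D,F,A,E,G,H,C] q_used=1 → run D
t=34: queue=[D,F,A,E,G,H,C] q_used=2 → run D
t=35: queue=[F,A,E,G,H,C,D] q_used=0 → run F
t=36: queue=[F,A,E,G,H,C,D] q_used=1 → run F
t=37: queue=[F,A,E,G,H,C,D] q_used=2 → run F
t=38: queue=[A,E,G,H,C,D] q_used=0 → run A
t=39: queue=[E,G,H,C,D] q_used=0 → run E
t=40: queue=[E,G,H,C,D] q_used=1 → run E
t=41: queue=[E,G,H,C,D] q_used=2 → run E
t=42: queue=[G,H,C,D] q_used=0 → run G
t=43: queue=[G,H,C,D] q_used=1 → run G
t=44: queue=[G,H,C,D] q_used=2 → run G
t=45: queue=[H,C,D,G] q_used=0 → run H
t=46: queue=[H,C,D,G] q_used=1 → run H
t=47: queue=[H,C,D,G] q_used=2 → run H
t=48: queue=[C,D,G,H] q_used=0 → run C
t=49: queue=[C,D,G,H] q_used=1 → run C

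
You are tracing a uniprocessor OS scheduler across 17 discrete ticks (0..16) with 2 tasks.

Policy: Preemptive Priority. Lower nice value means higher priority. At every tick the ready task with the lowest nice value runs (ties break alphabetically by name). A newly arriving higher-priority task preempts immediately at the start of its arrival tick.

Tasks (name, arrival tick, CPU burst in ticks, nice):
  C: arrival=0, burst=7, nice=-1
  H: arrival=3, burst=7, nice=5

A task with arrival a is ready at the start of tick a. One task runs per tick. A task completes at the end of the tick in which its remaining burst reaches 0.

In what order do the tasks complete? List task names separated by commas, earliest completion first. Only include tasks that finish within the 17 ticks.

t=0: ready={C} → run C
t=1: ready={C} → run C
t=2: ready={C} → run C
t=3: ready={C,H} → run C
t=4: ready={C,H} → run C
t=5: ready={C,H} → run C
t=6: ready={C,H} → run C
t=7: ready={H} → run H
t=8: ready={H} → run H
t=9: ready={H} → run H
t=10: ready={H} → run H
t=11: ready={H} → run H
t=12: ready={H} → run H
t=13: ready={H} → run H
t=14: (idle)
t=15: (idle)
t=16: (idle)

completion order = C, H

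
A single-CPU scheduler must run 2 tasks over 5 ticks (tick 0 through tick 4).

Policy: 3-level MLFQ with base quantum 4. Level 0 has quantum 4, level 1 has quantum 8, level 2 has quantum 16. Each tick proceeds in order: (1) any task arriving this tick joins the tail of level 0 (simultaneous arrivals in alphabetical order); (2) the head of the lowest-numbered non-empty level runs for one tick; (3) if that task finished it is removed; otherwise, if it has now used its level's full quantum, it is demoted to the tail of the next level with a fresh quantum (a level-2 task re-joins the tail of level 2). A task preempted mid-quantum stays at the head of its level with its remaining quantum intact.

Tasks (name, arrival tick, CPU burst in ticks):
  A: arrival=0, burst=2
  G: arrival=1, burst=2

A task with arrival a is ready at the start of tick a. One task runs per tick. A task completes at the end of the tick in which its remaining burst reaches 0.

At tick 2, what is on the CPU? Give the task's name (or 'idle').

t=0: L0/L1/L2 = A/-/- → run A
t=1: L0/L1/L2 = AG/-/- → run A
t=2: L0/L1/L2 = G/-/- → run G
t=3: L0/L1/L2 = G/-/- → run G
t=4: (idle)

running at tick 2 = G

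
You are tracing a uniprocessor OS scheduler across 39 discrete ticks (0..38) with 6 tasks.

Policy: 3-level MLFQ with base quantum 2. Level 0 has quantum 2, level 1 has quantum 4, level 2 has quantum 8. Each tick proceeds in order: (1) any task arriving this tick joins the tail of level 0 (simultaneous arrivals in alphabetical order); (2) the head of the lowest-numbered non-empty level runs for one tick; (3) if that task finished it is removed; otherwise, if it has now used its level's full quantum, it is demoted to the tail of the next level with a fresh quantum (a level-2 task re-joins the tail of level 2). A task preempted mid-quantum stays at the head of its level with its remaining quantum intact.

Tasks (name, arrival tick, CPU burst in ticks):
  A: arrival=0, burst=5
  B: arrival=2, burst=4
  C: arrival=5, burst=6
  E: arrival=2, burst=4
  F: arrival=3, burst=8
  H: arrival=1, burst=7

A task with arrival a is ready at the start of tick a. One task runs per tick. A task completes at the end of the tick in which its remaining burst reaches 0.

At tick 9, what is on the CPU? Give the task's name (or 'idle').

t=0: L0/L1/L2 = A/-/- → run A
t=1: L0/L1/L2 = AH/-/- → run A
t=2: L0/L1/L2 = HBE/A/- → run H
t=3: L0/L1/L2 = HBEF/A/- → run H
t=4: L0/L1/L2 = BEF/AH/- → run B
t=5: L0/L1/L2 = BEFC/AH/- → run B
t=6: L0/L1/L2 = EFC/AHB/- → run E
t=7: L0/L1/L2 = EFC/AHB/- → run E
t=8: L0/L1/L2 = FC/AHBE/- → run F
t=9: L0/L1/L2 = FC/AHBE/- → run F
t=10: L0/L1/L2 = C/AHBEF/- → run C
t=11: L0/L1/L2 = C/AHBEF/- → run C
t=12: L0/L1/L2 = -/AHBEFC/- → run A
t=13: L0/L1/L2 = -/AHBEFC/- → run A
t=14: L0/L1/L2 = -/AHBEFC/- → run A
t=15: L0/L1/L2 = -/HBEFC/- → run H
t=16: L0/L1/L2 = -/HBEFC/- → run H
t=17: L0/L1/L2 = -/HBEFC/- → run H
t=18: L0/L1/L2 = -/HBEFC/- → run H
t=19: L0/L1/L2 = -/BEFC/H → run B
t=20: L0/L1/L2 = -/BEFC/H → run B
t=21: L0/L1/L2 = -/EFC/H → run E
t=22: L0/L1/L2 = -/EFC/H → run E
t=23: L0/L1/L2 = -/FC/H → run F
t=24: L0/L1/L2 = -/FC/H → run F
t=25: L0/L1/L2 = -/FC/H → run F
t=26: L0/L1/L2 = -/FC/H → run F
t=27: L0/L1/L2 = -/C/HF → run C
t=28: L0/L1/L2 = -/C/HF → run C
t=29: L0/L1/L2 = -/C/HF → run C
t=30: L0/L1/L2 = -/C/HF → run C
t=31: L0/L1/L2 = -/-/HF → run H
t=32: L0/L1/L2 = -/-/F → run F
t=33: L0/L1/L2 = -/-/F → run F
t=34: (idle)
t=35: (idle)
t=36: (idle)
t=37: (idle)
t=38: (idle)

running at tick 9 = F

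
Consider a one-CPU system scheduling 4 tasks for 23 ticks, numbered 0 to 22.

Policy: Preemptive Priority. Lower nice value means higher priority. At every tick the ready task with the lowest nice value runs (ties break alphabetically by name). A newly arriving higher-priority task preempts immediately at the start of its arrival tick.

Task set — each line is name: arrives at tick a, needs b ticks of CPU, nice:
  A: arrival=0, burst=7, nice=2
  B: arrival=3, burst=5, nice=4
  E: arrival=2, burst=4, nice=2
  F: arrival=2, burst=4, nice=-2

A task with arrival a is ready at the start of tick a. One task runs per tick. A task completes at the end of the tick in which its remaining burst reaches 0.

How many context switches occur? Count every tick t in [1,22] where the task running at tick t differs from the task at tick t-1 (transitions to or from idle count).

context switches = 5

t=0: ready={A} → run A
t=1: ready={A} → run A
t=2: ready={A,E,F} → run F
t=3: ready={A,B,E,F} → run F
t=4: ready={A,B,E,F} → run F
t=5: ready={A,B,E,F} → run F
t=6: ready={A,B,E} → run A
t=7: ready={A,B,E} → run A
t=8: ready={A,B,E} → run A
t=9: ready={A,B,E} → run A
t=10: ready={A,B,E} → run A
t=11: ready={B,E} → run E
t=12: ready={B,E} → run E
t=13: ready={B,E} → run E
t=14: ready={B,E} → run E
t=15: ready={B} → run B
t=16: ready={B} → run B
t=17: ready={B} → run B
t=18: ready={B} → run B
t=19: ready={B} → run B
t=20: (idle)
t=21: (idle)
t=22: (idle)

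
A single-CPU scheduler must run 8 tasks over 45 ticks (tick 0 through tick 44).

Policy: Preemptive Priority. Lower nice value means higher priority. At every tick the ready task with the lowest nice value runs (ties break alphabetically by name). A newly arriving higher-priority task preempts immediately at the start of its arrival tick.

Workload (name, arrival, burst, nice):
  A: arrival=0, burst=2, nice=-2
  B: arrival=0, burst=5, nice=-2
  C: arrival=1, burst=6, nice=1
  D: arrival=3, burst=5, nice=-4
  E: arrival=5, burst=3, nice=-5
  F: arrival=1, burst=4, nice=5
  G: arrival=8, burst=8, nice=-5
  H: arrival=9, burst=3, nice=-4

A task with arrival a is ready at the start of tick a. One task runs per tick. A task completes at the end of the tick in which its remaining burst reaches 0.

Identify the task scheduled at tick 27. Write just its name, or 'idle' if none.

running at tick 27 = C

t=0: ready={A,B} → run A
t=1: ready={A,B,C,F} → run A
t=2: ready={B,C,F} → run B
t=3: ready={B,C,D,F} → run D
t=4: ready={B,C,D,F} → run D
t=5: ready={B,C,D,E,F} → run E
t=6: ready={B,C,D,E,F} → run E
t=7: ready={B,C,D,E,F} → run E
t=8: ready={B,C,D,F,G} → run G
t=9: ready={B,C,D,F,G,H} → run G
t=10: ready={B,C,D,F,G,H} → run G
t=11: ready={B,C,D,F,G,H} → run G
t=12: ready={B,C,D,F,G,H} → run G
t=13: ready={B,C,D,F,G,H} → run G
t=14: ready={B,C,D,F,G,H} → run G
t=15: ready={B,C,D,F,G,H} → run G
t=16: ready={B,C,D,F,H} → run D
t=17: ready={B,C,D,F,H} → run D
t=18: ready={B,C,D,F,H} → run D
t=19: ready={B,C,F,H} → run H
t=20: ready={B,C,F,H} → run H
t=21: ready={B,C,F,H} → run H
t=22: ready={B,C,F} → run B
t=23: ready={B,C,F} → run B
t=24: ready={B,C,F} → run B
t=25: ready={B,C,F} → run B
t=26: ready={C,F} → run C
t=27: ready={C,F} → run C
t=28: ready={C,F} → run C
t=29: ready={C,F} → run C
t=30: ready={C,F} → run C
t=31: ready={C,F} → run C
t=32: ready={F} → run F
t=33: ready={F} → run F
t=34: ready={F} → run F
t=35: ready={F} → run F
t=36: (idle)
t=37: (idle)
t=38: (idle)
t=39: (idle)
t=40: (idle)
t=41: (idle)
t=42: (idle)
t=43: (idle)
t=44: (idle)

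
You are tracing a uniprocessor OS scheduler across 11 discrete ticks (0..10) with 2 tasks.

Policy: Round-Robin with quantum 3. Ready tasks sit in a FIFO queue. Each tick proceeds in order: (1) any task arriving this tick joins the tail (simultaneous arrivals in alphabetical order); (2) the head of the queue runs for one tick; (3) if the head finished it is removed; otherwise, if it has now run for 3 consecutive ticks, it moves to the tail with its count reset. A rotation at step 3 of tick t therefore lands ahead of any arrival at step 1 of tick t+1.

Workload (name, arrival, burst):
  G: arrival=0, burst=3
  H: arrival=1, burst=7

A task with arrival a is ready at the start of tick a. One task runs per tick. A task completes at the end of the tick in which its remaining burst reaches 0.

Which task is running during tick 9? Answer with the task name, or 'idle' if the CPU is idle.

t=0: queue=[G] q_used=0 → run G
t=1: queue=[G,H] q_used=1 → run G
t=2: queue=[G,H] q_used=2 → run G
t=3: queue=[H] q_used=0 → run H
t=4: queue=[H] q_used=1 → run H
t=5: queue=[H] q_used=2 → run H
t=6: queue=[H] q_used=0 → run H
t=7: queue=[H] q_used=1 → run H
t=8: queue=[H] q_used=2 → run H
t=9: queue=[H] q_used=0 → run H
t=10: (idle)

running at tick 9 = H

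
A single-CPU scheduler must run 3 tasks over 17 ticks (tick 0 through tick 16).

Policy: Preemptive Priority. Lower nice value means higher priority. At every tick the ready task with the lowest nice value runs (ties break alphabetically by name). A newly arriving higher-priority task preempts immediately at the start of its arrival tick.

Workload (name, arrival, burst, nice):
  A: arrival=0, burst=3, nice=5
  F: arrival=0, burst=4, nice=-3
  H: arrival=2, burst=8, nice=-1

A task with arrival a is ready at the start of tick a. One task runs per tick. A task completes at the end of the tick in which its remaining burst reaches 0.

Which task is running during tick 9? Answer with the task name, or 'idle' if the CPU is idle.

t=0: ready={A,F} → run F
t=1: ready={A,F} → run F
t=2: ready={A,F,H} → run F
t=3: ready={A,F,H} → run F
t=4: ready={A,H} → run H
t=5: ready={A,H} → run H
t=6: ready={A,H} → run H
t=7: ready={A,H} → run H
t=8: ready={A,H} → run H
t=9: ready={A,H} → run H
t=10: ready={A,H} → run H
t=11: ready={A,H} → run H
t=12: ready={A} → run A
t=13: ready={A} → run A
t=14: ready={A} → run A
t=15: (idle)
t=16: (idle)

running at tick 9 = H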